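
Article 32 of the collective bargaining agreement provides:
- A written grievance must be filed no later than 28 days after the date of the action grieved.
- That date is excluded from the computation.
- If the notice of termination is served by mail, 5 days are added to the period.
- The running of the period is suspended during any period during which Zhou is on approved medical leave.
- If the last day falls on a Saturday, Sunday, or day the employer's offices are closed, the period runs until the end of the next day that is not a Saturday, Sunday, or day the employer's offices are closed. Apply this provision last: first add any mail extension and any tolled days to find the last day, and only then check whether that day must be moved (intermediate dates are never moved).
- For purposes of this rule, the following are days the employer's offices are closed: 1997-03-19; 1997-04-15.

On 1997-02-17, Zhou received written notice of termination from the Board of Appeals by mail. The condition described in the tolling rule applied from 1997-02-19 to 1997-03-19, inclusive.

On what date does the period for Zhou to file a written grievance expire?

28 days after 1997-02-17 is March 17, 1997.
Service was by mail, adding 5 days: March 17, 1997 + 5 days = March 22, 1997.
From February 19, 1997 through March 19, 1997 inclusive is 29 days; tolling adds 29 days: March 22, 1997 + 29 days = April 20, 1997.
April 20, 1997 is Sunday. The next qualifying day is April 21, 1997.

April 21, 1997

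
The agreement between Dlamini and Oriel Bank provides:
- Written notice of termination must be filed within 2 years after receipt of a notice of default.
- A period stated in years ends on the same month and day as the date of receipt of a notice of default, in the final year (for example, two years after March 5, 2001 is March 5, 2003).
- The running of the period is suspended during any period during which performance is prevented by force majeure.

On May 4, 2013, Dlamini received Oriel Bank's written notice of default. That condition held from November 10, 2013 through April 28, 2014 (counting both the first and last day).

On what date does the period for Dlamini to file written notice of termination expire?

2 years after May 4, 2013 is May 4, 2015.
From November 10, 2013 through April 28, 2014 inclusive is 170 days; tolling adds 170 days: May 4, 2015 + 170 days = October 21, 2015.

October 21, 2015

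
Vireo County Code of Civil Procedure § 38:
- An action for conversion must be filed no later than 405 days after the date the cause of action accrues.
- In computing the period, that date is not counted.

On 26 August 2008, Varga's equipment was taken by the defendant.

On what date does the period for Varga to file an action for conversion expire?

405 days after 26 August 2008 is October 5, 2009.

October 5, 2009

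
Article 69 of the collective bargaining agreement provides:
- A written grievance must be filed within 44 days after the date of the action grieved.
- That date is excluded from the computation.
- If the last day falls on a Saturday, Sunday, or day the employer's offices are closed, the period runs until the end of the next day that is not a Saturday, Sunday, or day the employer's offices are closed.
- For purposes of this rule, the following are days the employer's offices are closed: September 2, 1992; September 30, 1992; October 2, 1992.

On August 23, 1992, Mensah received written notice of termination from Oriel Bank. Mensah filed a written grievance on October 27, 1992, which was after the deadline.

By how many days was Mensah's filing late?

21 days

44 days after August 23, 1992 is October 6, 1992.
October 6, 1992 is a Tuesday and not a day the employer's offices are closed, so no extension applies.
The deadline is October 6, 1992; from October 6, 1992 to October 27, 1992 is 21 days.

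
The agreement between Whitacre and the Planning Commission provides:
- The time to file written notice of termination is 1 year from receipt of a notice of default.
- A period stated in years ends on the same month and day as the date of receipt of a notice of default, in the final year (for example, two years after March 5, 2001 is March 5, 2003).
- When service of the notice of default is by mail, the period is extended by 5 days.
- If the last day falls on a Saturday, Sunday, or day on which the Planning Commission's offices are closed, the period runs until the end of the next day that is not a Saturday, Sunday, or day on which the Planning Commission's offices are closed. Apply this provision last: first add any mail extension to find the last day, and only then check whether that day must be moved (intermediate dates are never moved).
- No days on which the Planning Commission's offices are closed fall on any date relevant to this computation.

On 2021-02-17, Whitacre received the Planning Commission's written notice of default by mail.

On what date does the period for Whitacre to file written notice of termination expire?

1 year after 2021-02-17 is February 17, 2022.
Service was by mail, adding 5 days: February 17, 2022 + 5 days = February 22, 2022.
February 22, 2022 is a Tuesday and not a day on which the Planning Commission's offices are closed, so no extension applies.

February 22, 2022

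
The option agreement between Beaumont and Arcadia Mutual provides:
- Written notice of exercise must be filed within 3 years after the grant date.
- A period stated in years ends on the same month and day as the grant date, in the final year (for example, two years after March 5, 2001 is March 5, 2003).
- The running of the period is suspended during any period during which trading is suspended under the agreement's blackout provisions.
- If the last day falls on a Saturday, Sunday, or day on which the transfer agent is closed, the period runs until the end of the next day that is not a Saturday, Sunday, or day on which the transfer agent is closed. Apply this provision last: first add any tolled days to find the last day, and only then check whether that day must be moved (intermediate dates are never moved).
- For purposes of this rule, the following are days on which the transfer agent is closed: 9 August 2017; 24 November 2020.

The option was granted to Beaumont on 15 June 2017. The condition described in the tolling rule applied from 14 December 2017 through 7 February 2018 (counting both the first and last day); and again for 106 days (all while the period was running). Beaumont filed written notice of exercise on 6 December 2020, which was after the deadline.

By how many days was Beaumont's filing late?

3 years after 15 June 2017 is June 15, 2020.
From December 14, 2017 through February 7, 2018 inclusive is 56 days; tolling adds 56 days: June 15, 2020 + 56 days = August 10, 2020.
Tolling adds 106 days: August 10, 2020 + 106 days = November 24, 2020.
November 24, 2020 is a listed holiday. The next qualifying day is November 25, 2020.
The deadline is November 25, 2020; from November 25, 2020 to December 6, 2020 is 11 days.

11 days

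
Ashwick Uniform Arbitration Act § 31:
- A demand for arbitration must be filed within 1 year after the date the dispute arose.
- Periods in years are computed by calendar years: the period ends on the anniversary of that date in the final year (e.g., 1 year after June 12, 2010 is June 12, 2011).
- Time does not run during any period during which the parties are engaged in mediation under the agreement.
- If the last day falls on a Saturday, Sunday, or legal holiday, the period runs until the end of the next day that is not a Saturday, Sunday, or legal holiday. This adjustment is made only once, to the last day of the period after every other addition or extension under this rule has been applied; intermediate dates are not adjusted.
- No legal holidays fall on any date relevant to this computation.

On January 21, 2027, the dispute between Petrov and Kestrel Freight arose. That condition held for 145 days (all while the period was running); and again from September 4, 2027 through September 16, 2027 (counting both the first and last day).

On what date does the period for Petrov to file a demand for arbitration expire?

June 27, 2028

1 year after January 21, 2027 is January 21, 2028.
Tolling adds 145 days: January 21, 2028 + 145 days = June 14, 2028.
From September 4, 2027 through September 16, 2027 inclusive is 13 days; tolling adds 13 days: June 14, 2028 + 13 days = June 27, 2028.
June 27, 2028 is a Tuesday and not a legal holiday, so no extension applies.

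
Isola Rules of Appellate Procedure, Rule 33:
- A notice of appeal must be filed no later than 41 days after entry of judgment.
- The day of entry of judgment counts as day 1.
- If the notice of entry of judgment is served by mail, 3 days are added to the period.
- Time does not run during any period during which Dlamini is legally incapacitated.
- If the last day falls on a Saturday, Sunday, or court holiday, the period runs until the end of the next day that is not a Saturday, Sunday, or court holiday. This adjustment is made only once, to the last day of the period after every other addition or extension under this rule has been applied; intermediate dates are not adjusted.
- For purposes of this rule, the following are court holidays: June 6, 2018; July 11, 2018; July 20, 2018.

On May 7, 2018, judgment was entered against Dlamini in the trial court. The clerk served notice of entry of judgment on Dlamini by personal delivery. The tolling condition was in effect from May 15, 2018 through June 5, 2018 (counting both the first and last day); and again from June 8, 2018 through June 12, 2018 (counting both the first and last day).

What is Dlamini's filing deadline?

Counting May 7, 2018 as day 1, day 41 is June 16, 2018.
Service was not by mail, so no mail extension applies.
From May 15, 2018 through June 5, 2018 inclusive is 22 days; tolling adds 22 days: June 16, 2018 + 22 days = July 8, 2018.
From June 8, 2018 through June 12, 2018 inclusive is 5 days; tolling adds 5 days: July 8, 2018 + 5 days = July 13, 2018.
July 13, 2018 is a Friday and not a court holiday, so no extension applies.

July 13, 2018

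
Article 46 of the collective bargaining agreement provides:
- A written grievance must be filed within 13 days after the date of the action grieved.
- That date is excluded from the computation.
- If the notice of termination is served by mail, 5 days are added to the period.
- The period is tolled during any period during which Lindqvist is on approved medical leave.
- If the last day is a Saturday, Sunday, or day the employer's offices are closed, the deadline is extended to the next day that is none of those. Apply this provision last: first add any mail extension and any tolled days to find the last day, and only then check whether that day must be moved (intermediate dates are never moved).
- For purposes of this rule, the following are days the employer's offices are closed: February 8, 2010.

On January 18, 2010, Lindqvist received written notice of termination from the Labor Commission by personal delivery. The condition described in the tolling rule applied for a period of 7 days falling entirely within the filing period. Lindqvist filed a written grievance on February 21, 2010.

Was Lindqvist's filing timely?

13 days after January 18, 2010 is January 31, 2010.
Service was not by mail, so no mail extension applies.
Tolling adds 7 days: January 31, 2010 + 7 days = February 7, 2010.
February 7, 2010 is Sunday; February 8, 2010 is a listed holiday. The next qualifying day is February 9, 2010.
The deadline is February 9, 2010; the filing on February 21, 2010 is after that date.

No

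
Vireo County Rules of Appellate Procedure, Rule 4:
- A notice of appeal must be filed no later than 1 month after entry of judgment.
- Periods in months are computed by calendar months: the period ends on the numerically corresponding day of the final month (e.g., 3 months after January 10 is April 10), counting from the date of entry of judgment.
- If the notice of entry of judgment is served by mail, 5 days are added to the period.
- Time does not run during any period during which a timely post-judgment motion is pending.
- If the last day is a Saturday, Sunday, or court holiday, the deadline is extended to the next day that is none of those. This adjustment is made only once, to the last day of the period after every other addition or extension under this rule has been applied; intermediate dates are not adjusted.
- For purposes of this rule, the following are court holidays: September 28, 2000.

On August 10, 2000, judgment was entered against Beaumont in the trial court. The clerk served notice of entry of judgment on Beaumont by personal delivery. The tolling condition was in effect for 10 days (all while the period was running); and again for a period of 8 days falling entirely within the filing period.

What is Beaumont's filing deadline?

September 29, 2000

1 month after August 10, 2000 is September 10, 2000.
Service was not by mail, so no mail extension applies.
Tolling adds 10 days: September 10, 2000 + 10 days = September 20, 2000.
Tolling adds 8 days: September 20, 2000 + 8 days = September 28, 2000.
September 28, 2000 is a listed holiday. The next qualifying day is September 29, 2000.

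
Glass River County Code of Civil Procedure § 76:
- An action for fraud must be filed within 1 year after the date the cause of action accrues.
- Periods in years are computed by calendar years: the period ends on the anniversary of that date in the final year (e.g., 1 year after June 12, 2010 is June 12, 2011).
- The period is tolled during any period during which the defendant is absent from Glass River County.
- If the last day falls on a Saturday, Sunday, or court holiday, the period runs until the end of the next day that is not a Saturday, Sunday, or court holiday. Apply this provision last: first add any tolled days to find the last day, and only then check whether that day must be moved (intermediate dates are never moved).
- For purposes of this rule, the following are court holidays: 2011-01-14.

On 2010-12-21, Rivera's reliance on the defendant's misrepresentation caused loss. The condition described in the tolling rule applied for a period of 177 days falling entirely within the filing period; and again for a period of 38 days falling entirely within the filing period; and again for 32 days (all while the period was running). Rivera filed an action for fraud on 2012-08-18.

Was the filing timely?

Yes

1 year after 2010-12-21 is December 21, 2011.
Tolling adds 177 days: December 21, 2011 + 177 days = June 15, 2012.
Tolling adds 38 days: June 15, 2012 + 38 days = July 23, 2012.
Tolling adds 32 days: July 23, 2012 + 32 days = August 24, 2012.
August 24, 2012 is a Friday and not a court holiday, so no extension applies.
The deadline is August 24, 2012; the filing on August 18, 2012 is on or before that date.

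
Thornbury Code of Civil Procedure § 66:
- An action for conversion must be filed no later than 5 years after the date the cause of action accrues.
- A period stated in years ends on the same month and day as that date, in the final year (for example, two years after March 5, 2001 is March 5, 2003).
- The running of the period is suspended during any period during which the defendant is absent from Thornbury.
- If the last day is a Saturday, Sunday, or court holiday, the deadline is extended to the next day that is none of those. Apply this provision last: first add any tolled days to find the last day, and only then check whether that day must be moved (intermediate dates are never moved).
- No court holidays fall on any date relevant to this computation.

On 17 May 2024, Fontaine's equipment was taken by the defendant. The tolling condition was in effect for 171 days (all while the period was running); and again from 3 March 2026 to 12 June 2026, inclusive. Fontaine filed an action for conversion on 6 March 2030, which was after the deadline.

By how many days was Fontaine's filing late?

20 days

5 years after 17 May 2024 is May 17, 2029.
Tolling adds 171 days: May 17, 2029 + 171 days = November 4, 2029.
From March 3, 2026 through June 12, 2026 inclusive is 102 days; tolling adds 102 days: November 4, 2029 + 102 days = February 14, 2030.
February 14, 2030 is a Thursday and not a court holiday, so no extension applies.
The deadline is February 14, 2030; from February 14, 2030 to March 6, 2030 is 20 days.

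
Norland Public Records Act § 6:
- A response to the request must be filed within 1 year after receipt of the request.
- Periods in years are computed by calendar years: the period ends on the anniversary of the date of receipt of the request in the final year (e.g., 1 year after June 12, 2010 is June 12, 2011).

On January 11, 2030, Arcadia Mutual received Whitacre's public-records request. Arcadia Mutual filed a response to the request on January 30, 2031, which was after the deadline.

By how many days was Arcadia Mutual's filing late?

19 days

1 year after January 11, 2030 is January 11, 2031.
The deadline is January 11, 2031; from January 11, 2031 to January 30, 2031 is 19 days.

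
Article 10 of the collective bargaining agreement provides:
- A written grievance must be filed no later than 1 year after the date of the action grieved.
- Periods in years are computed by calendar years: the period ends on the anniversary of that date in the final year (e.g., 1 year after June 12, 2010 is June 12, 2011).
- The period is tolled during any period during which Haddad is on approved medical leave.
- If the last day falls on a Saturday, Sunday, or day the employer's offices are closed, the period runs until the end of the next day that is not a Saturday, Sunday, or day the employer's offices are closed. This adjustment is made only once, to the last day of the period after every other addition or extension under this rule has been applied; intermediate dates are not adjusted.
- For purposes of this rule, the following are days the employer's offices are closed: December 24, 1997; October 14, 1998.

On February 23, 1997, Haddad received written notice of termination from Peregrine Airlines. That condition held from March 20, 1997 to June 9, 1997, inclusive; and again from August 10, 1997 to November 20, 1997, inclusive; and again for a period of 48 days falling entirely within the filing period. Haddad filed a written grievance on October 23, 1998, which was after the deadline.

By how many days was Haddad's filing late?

1 year after February 23, 1997 is February 23, 1998.
From March 20, 1997 through June 9, 1997 inclusive is 82 days; tolling adds 82 days: February 23, 1998 + 82 days = May 16, 1998.
From August 10, 1997 through November 20, 1997 inclusive is 103 days; tolling adds 103 days: May 16, 1998 + 103 days = August 27, 1998.
Tolling adds 48 days: August 27, 1998 + 48 days = October 14, 1998.
October 14, 1998 is a listed holiday. The next qualifying day is October 15, 1998.
The deadline is October 15, 1998; from October 15, 1998 to October 23, 1998 is 8 days.

8 days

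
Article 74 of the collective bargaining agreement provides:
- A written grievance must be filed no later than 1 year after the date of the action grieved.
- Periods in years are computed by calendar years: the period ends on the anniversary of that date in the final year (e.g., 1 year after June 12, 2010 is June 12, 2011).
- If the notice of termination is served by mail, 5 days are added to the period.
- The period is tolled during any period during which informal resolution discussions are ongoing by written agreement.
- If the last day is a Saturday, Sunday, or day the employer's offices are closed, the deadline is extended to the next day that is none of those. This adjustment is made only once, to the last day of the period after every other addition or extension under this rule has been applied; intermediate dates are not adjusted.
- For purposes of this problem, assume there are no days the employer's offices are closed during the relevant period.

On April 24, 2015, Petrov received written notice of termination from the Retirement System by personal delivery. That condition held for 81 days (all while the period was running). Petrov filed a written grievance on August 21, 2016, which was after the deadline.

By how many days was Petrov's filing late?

1 year after April 24, 2015 is April 24, 2016.
Service was not by mail, so no mail extension applies.
Tolling adds 81 days: April 24, 2016 + 81 days = July 14, 2016.
July 14, 2016 is a Thursday and not a day the employer's offices are closed, so no extension applies.
The deadline is July 14, 2016; from July 14, 2016 to August 21, 2016 is 38 days.

38 days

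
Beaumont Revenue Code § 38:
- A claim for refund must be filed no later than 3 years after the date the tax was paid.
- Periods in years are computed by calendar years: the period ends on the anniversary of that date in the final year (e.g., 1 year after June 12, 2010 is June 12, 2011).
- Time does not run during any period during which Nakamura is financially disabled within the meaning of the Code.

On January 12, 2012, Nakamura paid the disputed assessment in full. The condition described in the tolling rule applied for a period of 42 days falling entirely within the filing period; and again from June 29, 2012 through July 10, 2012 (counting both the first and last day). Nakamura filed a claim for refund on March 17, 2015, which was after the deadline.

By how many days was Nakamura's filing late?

10 days

3 years after January 12, 2012 is January 12, 2015.
Tolling adds 42 days: January 12, 2015 + 42 days = February 23, 2015.
From June 29, 2012 through July 10, 2012 inclusive is 12 days; tolling adds 12 days: February 23, 2015 + 12 days = March 7, 2015.
The deadline is March 7, 2015; from March 7, 2015 to March 17, 2015 is 10 days.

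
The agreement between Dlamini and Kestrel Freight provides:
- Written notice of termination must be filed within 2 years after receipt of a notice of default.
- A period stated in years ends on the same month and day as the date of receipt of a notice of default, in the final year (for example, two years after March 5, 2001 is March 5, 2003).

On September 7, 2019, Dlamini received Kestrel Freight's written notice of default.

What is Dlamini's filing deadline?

2 years after September 7, 2019 is September 7, 2021.

September 7, 2021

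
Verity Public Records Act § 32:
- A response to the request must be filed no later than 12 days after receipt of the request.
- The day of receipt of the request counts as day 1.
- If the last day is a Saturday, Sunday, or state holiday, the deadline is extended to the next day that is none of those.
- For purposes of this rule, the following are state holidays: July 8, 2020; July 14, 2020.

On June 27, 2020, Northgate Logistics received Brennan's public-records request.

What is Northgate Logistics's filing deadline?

Counting June 27, 2020 as day 1, day 12 is July 8, 2020.
July 8, 2020 is a listed holiday. The next qualifying day is July 9, 2020.

July 9, 2020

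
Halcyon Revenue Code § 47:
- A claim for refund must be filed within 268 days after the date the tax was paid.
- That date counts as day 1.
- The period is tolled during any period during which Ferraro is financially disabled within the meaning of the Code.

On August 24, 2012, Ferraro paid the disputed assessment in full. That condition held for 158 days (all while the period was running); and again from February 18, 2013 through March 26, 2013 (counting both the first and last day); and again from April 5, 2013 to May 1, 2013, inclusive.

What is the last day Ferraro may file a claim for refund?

December 26, 2013

Counting August 24, 2012 as day 1, day 268 is May 18, 2013.
Tolling adds 158 days: May 18, 2013 + 158 days = October 23, 2013.
From February 18, 2013 through March 26, 2013 inclusive is 37 days; tolling adds 37 days: October 23, 2013 + 37 days = November 29, 2013.
From April 5, 2013 through May 1, 2013 inclusive is 27 days; tolling adds 27 days: November 29, 2013 + 27 days = December 26, 2013.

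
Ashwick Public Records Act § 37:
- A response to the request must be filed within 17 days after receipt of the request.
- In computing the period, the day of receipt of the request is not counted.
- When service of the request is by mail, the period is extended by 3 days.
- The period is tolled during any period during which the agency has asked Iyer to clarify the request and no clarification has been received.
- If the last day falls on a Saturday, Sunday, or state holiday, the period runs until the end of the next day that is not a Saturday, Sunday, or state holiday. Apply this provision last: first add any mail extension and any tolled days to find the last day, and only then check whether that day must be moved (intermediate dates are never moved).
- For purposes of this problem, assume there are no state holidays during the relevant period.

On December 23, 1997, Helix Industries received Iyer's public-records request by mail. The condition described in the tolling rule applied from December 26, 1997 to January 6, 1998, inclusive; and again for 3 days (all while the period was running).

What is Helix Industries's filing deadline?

January 27, 1998

17 days after December 23, 1997 is January 9, 1998.
Service was by mail, adding 3 days: January 9, 1998 + 3 days = January 12, 1998.
From December 26, 1997 through January 6, 1998 inclusive is 12 days; tolling adds 12 days: January 12, 1998 + 12 days = January 24, 1998.
Tolling adds 3 days: January 24, 1998 + 3 days = January 27, 1998.
January 27, 1998 is a Tuesday and not a state holiday, so no extension applies.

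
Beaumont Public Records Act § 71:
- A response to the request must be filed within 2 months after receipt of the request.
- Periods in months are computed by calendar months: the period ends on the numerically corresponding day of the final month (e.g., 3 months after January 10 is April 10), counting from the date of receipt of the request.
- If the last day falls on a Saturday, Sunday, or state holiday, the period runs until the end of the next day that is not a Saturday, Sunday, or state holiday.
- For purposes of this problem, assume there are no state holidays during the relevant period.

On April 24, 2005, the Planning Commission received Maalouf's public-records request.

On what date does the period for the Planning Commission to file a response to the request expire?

2 months after April 24, 2005 is June 24, 2005.
June 24, 2005 is a Friday and not a state holiday, so no extension applies.

June 24, 2005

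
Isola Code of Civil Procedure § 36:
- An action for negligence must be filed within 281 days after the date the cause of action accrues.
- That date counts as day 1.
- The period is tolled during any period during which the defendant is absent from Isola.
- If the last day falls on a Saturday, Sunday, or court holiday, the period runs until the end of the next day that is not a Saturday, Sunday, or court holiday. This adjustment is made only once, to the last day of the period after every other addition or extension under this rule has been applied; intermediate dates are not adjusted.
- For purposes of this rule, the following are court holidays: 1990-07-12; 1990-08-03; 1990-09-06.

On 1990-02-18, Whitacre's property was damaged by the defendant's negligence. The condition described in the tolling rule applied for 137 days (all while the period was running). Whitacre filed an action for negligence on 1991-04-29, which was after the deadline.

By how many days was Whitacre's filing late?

18 days

Counting 1990-02-18 as day 1, day 281 is November 25, 1990.
Tolling adds 137 days: November 25, 1990 + 137 days = April 11, 1991.
April 11, 1991 is a Thursday and not a court holiday, so no extension applies.
The deadline is April 11, 1991; from April 11, 1991 to April 29, 1991 is 18 days.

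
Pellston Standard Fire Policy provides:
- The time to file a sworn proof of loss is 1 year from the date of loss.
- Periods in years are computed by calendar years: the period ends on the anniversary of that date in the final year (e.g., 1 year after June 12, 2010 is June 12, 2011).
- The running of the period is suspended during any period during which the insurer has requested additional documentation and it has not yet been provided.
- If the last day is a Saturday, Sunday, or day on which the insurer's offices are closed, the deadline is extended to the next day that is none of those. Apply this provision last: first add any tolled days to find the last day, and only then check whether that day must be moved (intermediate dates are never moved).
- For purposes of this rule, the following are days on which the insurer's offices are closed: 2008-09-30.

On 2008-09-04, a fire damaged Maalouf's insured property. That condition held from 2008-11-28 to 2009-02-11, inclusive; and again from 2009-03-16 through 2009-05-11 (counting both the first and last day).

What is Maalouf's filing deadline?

January 15, 2010

1 year after 2008-09-04 is September 4, 2009.
From November 28, 2008 through February 11, 2009 inclusive is 76 days; tolling adds 76 days: September 4, 2009 + 76 days = November 19, 2009.
From March 16, 2009 through May 11, 2009 inclusive is 57 days; tolling adds 57 days: November 19, 2009 + 57 days = January 15, 2010.
January 15, 2010 is a Friday and not a day on which the insurer's offices are closed, so no extension applies.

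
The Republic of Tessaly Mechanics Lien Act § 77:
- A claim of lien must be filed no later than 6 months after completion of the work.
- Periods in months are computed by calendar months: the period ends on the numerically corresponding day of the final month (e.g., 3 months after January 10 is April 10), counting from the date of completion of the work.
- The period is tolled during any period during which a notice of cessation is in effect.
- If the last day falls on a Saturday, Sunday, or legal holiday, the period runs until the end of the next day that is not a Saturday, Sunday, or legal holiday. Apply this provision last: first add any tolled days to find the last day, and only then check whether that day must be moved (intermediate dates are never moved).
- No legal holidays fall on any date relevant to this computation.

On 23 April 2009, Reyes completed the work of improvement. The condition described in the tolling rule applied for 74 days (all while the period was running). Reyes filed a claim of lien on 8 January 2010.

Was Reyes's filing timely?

No

6 months after 23 April 2009 is October 23, 2009.
Tolling adds 74 days: October 23, 2009 + 74 days = January 5, 2010.
January 5, 2010 is a Tuesday and not a legal holiday, so no extension applies.
The deadline is January 5, 2010; the filing on January 8, 2010 is after that date.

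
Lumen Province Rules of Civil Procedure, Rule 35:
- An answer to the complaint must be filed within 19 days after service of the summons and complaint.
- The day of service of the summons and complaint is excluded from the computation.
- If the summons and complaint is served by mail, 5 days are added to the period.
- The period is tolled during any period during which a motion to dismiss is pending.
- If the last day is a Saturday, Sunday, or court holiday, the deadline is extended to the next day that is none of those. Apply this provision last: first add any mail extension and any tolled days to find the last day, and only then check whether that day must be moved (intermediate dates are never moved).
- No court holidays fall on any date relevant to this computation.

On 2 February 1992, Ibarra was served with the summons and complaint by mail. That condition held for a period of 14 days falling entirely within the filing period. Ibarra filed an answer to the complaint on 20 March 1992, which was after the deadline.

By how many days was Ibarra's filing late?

9 days

19 days after 2 February 1992 is February 21, 1992.
Service was by mail, adding 5 days: February 21, 1992 + 5 days = February 26, 1992.
Tolling adds 14 days: February 26, 1992 + 14 days = March 11, 1992.
March 11, 1992 is a Wednesday and not a court holiday, so no extension applies.
The deadline is March 11, 1992; from March 11, 1992 to March 20, 1992 is 9 days.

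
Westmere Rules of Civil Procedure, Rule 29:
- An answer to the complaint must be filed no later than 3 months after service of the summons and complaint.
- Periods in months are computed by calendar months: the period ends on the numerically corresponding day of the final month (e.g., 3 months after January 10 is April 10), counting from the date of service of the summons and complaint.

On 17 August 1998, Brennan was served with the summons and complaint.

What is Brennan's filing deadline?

November 17, 1998

3 months after 17 August 1998 is November 17, 1998.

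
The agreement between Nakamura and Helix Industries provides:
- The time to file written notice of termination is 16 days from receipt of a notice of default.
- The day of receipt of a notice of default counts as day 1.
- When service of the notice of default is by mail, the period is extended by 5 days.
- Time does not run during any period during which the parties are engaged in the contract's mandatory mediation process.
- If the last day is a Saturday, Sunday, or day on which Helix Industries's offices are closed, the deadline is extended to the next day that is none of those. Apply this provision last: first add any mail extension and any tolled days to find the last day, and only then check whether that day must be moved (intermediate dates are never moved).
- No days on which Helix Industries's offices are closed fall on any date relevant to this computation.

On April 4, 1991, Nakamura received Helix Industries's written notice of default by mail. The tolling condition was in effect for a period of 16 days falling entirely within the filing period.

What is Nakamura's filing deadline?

Counting April 4, 1991 as day 1, day 16 is April 19, 1991.
Service was by mail, adding 5 days: April 19, 1991 + 5 days = April 24, 1991.
Tolling adds 16 days: April 24, 1991 + 16 days = May 10, 1991.
May 10, 1991 is a Friday and not a day on which Helix Industries's offices are closed, so no extension applies.

May 10, 1991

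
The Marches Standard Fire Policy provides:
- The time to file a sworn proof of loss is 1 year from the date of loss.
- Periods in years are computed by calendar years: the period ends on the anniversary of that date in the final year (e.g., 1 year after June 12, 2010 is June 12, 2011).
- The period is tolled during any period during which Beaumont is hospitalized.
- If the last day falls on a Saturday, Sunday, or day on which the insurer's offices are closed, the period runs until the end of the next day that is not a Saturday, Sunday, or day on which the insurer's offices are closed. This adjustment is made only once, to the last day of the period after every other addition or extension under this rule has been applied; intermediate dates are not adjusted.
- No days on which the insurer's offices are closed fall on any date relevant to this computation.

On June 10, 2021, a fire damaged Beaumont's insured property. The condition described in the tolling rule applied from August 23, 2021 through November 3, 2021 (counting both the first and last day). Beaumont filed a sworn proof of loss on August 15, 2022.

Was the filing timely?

1 year after June 10, 2021 is June 10, 2022.
From August 23, 2021 through November 3, 2021 inclusive is 73 days; tolling adds 73 days: June 10, 2022 + 73 days = August 22, 2022.
August 22, 2022 is a Monday and not a day on which the insurer's offices are closed, so no extension applies.
The deadline is August 22, 2022; the filing on August 15, 2022 is on or before that date.

Yes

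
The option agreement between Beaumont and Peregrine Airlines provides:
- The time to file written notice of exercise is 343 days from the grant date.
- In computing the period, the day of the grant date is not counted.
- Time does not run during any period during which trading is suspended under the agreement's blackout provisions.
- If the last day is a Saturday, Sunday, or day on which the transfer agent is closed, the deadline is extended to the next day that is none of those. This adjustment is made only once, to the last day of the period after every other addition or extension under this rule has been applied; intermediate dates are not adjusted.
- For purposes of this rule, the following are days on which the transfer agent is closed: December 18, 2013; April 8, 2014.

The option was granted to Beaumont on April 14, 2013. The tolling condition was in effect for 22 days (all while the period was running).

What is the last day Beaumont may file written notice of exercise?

April 14, 2014

343 days after April 14, 2013 is March 23, 2014.
Tolling adds 22 days: March 23, 2014 + 22 days = April 14, 2014.
April 14, 2014 is a Monday and not a day on which the transfer agent is closed, so no extension applies.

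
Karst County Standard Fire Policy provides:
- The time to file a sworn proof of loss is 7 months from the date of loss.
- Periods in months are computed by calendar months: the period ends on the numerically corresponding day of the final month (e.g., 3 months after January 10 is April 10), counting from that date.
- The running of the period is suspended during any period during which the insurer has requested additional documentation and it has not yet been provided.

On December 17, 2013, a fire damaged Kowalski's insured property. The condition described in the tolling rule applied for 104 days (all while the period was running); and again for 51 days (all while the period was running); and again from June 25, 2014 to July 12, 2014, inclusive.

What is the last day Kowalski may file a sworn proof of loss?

January 6, 2015

7 months after December 17, 2013 is July 17, 2014.
Tolling adds 104 days: July 17, 2014 + 104 days = October 29, 2014.
Tolling adds 51 days: October 29, 2014 + 51 days = December 19, 2014.
From June 25, 2014 through July 12, 2014 inclusive is 18 days; tolling adds 18 days: December 19, 2014 + 18 days = January 6, 2015.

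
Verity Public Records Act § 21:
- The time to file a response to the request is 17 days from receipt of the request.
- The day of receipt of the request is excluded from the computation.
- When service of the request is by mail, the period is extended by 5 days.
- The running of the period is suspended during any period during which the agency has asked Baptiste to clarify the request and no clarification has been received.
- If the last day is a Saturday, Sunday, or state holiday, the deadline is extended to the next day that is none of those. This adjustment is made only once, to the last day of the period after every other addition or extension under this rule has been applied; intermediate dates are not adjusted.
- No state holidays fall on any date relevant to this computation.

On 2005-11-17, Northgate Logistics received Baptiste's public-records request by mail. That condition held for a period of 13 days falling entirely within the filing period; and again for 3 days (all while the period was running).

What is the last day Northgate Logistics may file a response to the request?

December 26, 2005

17 days after 2005-11-17 is December 4, 2005.
Service was by mail, adding 5 days: December 4, 2005 + 5 days = December 9, 2005.
Tolling adds 13 days: December 9, 2005 + 13 days = December 22, 2005.
Tolling adds 3 days: December 22, 2005 + 3 days = December 25, 2005.
December 25, 2005 is Sunday. The next qualifying day is December 26, 2005.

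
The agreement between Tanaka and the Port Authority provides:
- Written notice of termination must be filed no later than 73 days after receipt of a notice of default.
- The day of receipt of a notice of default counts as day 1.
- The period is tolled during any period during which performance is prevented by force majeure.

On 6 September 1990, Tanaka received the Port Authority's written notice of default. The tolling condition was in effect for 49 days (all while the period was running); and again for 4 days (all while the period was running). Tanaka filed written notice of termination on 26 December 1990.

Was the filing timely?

Yes

Counting 6 September 1990 as day 1, day 73 is November 17, 1990.
Tolling adds 49 days: November 17, 1990 + 49 days = January 5, 1991.
Tolling adds 4 days: January 5, 1991 + 4 days = January 9, 1991.
The deadline is January 9, 1991; the filing on December 26, 1990 is on or before that date.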